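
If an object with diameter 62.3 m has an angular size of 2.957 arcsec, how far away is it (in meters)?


D = size / theta_rad, theta_rad = 2.957 * pi/(180*3600) = 1.434e-05, D = 4.346e+06

4.346e+06 m


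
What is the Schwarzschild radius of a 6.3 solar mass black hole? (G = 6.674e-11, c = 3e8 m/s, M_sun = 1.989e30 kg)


M = 6.3 * 1.989e30 kg = 1.25307e+31 kg. rs = 2GM/c^2 = 2 * 6.674e-11 * 1.25307e+31 / (3e8)^2 = 18584.4204

18584.4204 m


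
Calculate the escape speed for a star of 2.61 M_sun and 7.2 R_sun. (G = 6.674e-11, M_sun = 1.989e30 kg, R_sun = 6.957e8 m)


M = 2.61 * 1.989e30 kg = 5.19129e+30 kg; R = 7.2 * 6.957e8 m = 5.00904e+09 m. v_esc = sqrt(2GM/R) = sqrt(2 * 6.674e-11 * 5.19129e+30 / 5.00904e+09) = 371936.2383

371936.2383 m/s


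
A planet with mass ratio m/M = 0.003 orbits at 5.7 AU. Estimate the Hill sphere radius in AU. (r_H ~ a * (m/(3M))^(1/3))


r_H = a * (m/3M)^(1/3) = 5.7 * (0.003/3)^(1/3) = 0.57

0.57 AU


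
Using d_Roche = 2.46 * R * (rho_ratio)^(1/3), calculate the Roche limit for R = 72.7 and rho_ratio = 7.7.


d_Roche = 2.46 * 72.7 * 7.7^(1/3) = 353.1559

353.1559


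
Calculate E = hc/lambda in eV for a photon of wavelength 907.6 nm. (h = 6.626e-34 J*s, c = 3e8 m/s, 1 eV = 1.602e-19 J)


E = hc/lambda = 6.626e-34 * 3e8 / 9.076e-07 = 2.190e-19 J = 1.3671 eV

1.3671 eV


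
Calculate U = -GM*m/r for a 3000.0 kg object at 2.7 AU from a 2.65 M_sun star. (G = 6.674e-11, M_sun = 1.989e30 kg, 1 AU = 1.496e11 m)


M = 2.65 * 1.989e30 kg = 5.27085e+30 kg; r = 2.7 AU * 1.496e11 m/AU = 4.0392e+11 m. U = -GM*m/r = -(6.674e-11 * 5.27085e+30 * 3000.0) / 4.0392e+11 = -2.613e+12

-2.613e+12 J


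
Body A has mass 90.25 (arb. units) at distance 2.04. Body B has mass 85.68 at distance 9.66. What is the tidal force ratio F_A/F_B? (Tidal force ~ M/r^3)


Ratio = (M1/r1^3) / (M2/r2^3) = (90.25/2.04^3) / (85.68/9.66^3) = 111.843

111.843


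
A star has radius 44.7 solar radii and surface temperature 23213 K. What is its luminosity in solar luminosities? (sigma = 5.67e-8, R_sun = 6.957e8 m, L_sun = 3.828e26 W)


R = 44.7 * 6.957e8 m = 3.109779e+10 m. L = 4*pi*R^2*sigma*T^4 = 4*pi*(3.109779e+10)^2 * 5.67e-8 * 23213^4 = 2.000677378e+32 W. L/L_sun = 2.000677378e+32 / 3.828e26 = 522642.9932

522642.9932 L_sun


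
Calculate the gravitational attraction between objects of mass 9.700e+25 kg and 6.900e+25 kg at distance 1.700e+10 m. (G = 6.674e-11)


F = G*m1*m2/r^2 = 6.674e-11 * 9.700e+25 * 6.900e+25 / (1.700e+10)^2 = 6.674e-11 * 6.693e+51 / 2.890e+20 = 1.546e+21

1.546e+21 N


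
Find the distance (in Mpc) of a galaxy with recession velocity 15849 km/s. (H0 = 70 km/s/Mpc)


d = v / H0 = 15849 / 70 = 226.4143

226.4143 Mpc


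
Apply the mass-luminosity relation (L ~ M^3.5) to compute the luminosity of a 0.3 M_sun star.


L/L_sun = (M/M_sun)^3.5 = 0.3^3.5 = 0.0148

0.0148 L_sun


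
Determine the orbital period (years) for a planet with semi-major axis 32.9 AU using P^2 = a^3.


P = a^(3/2) = 32.9^1.5 = 188.7095

188.7095 years


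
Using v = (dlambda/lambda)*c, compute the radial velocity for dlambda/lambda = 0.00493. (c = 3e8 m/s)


v = (dlambda/lambda) * c = 0.00493 * 3e8 = 1.479e+06

1.479e+06 m/s


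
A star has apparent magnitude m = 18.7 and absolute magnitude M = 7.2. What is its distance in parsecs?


d = 10^((m - M + 5)/5) = 10^((18.7 - 7.2 + 5)/5) = 1995.2623

1995.2623 pc


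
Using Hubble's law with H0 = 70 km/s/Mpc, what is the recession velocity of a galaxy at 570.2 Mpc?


v = H0 * d = 70 * 570.2 = 39914.0

39914.0 km/s


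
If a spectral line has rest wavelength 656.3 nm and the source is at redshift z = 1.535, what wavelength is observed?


lam_obs = lam_emit * (1 + z) = 656.3 * (1 + 1.535) = 1663.7205

1663.7205 nm


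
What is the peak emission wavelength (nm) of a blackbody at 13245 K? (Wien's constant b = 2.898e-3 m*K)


lam_max = b / T = 2.898e-3 / 13245 = 2.188e-07 m = 218.7995 nm

218.7995 nm


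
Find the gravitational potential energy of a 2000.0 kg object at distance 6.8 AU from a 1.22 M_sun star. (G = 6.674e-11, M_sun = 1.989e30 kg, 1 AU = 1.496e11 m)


M = 1.22 * 1.989e30 kg = 2.42658e+30 kg; r = 6.8 AU * 1.496e11 m/AU = 1.01728e+12 m. U = -GM*m/r = -(6.674e-11 * 2.42658e+30 * 2000.0) / 1.01728e+12 = -3.184e+11

-3.184e+11 J


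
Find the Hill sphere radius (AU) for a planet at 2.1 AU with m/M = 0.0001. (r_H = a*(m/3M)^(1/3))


r_H = a * (m/3M)^(1/3) = 2.1 * (0.0001/3)^(1/3) = 0.0676

0.0676 AU


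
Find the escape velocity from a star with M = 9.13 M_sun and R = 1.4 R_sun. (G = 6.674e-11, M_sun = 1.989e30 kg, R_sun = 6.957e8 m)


M = 9.13 * 1.989e30 kg = 1.815957e+31 kg; R = 1.4 * 6.957e8 m = 9.7398e+08 m. v_esc = sqrt(2GM/R) = sqrt(2 * 6.674e-11 * 1.815957e+31 / 9.7398e+08) = 1.578e+06

1.578e+06 m/s


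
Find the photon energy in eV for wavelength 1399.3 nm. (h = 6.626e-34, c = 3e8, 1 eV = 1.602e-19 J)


E = hc/lambda = 6.626e-34 * 3e8 / 1.399e-06 = 1.421e-19 J = 0.8867 eV

0.8867 eV


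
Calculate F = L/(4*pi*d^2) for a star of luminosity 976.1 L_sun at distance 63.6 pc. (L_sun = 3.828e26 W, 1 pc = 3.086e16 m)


F = L / (4*pi*d^2) = 3.737e+29 / (4*pi*(1.963e+18)^2) = 7.719e-09

7.719e-09 W/m^2


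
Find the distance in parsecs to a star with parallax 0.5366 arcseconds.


d = 1/p = 1/0.5366 = 1.8636

1.8636 pc


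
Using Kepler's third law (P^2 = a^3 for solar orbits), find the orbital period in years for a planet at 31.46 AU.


P = a^(3/2) = 31.46^1.5 = 176.4567

176.4567 years


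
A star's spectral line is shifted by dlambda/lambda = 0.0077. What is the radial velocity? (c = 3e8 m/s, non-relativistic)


v = (dlambda/lambda) * c = 0.0077 * 3e8 = 2.310e+06

2.310e+06 m/s


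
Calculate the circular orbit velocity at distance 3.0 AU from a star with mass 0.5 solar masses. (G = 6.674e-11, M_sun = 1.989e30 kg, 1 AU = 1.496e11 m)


v = sqrt(GM/r) = sqrt(6.674e-11 * 9.945e+29 / 4.488e+11) = 12160.9939

12160.9939 m/s


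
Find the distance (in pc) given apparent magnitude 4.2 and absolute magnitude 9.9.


d = 10^((m - M + 5)/5) = 10^((4.2 - 9.9 + 5)/5) = 0.7244

0.7244 pc


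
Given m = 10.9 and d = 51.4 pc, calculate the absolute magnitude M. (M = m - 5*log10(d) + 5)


M = m - 5*log10(d) + 5 = 10.9 - 5*log10(51.4) + 5 = 7.3452

7.3452


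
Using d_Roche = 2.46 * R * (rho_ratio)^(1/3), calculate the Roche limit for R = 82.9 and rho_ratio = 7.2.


d_Roche = 2.46 * 82.9 * 7.2^(1/3) = 393.7922

393.7922


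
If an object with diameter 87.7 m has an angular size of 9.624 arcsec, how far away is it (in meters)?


D = size / theta_rad, theta_rad = 9.624 * pi/(180*3600) = 4.666e-05, D = 1.880e+06

1.880e+06 m


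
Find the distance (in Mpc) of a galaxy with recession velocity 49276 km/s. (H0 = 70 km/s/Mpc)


d = v / H0 = 49276 / 70 = 703.9429

703.9429 Mpc


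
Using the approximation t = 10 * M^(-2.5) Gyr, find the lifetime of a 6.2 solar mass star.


t = 10 * M^(-2.5) = 10 * 6.2^(-2.5) = 0.1045

0.1045 Gyr


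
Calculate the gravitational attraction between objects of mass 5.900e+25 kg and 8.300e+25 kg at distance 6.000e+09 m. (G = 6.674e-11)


F = G*m1*m2/r^2 = 6.674e-11 * 5.900e+25 * 8.300e+25 / (6.000e+09)^2 = 6.674e-11 * 4.897e+51 / 3.600e+19 = 9.078e+21

9.078e+21 N


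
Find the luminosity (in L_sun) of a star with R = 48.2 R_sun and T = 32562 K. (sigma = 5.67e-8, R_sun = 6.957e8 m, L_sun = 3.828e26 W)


R = 48.2 * 6.957e8 m = 3.353274e+10 m. L = 4*pi*R^2*sigma*T^4 = 4*pi*(3.353274e+10)^2 * 5.67e-8 * 32562^4 = 9.006899025e+32 W. L/L_sun = 9.006899025e+32 / 3.828e26 = 2.353e+06

2.353e+06 L_sun


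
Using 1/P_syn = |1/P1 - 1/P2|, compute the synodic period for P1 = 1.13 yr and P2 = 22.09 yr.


1/P_syn = |1/P1 - 1/P2| = |1/1.13 - 1/22.09| => P_syn = 1.1909

1.1909 years


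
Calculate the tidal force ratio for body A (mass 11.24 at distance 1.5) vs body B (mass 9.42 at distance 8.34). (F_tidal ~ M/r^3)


Ratio = (M1/r1^3) / (M2/r2^3) = (11.24/1.5^3) / (9.42/8.34^3) = 205.0878

205.0878


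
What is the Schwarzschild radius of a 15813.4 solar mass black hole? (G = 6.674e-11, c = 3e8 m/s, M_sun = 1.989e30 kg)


M = 15813.4 * 1.989e30 kg = 3.14528526e+34 kg. rs = 2GM/c^2 = 2 * 6.674e-11 * 3.14528526e+34 / (3e8)^2 = 4.665e+07

4.665e+07 m


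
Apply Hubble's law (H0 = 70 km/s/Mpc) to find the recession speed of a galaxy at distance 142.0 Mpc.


v = H0 * d = 70 * 142.0 = 9940.0

9940.0 km/s


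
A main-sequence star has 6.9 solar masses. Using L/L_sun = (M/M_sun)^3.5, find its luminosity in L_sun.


L/L_sun = (M/M_sun)^3.5 = 6.9^3.5 = 862.9225

862.9225 L_sun


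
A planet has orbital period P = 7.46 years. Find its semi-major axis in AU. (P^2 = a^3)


a = P^(2/3) = 7.46^(2/3) = 3.8179

3.8179 AU


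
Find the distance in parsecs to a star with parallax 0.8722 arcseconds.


d = 1/p = 1/0.8722 = 1.1465

1.1465 pc


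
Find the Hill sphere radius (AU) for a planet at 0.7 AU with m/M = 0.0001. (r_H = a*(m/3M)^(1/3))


r_H = a * (m/3M)^(1/3) = 0.7 * (0.0001/3)^(1/3) = 0.0225

0.0225 AU


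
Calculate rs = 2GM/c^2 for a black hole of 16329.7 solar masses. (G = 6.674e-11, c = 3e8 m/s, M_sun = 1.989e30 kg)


M = 16329.7 * 1.989e30 kg = 3.24797733e+34 kg. rs = 2GM/c^2 = 2 * 6.674e-11 * 3.24797733e+34 / (3e8)^2 = 4.817e+07

4.817e+07 m


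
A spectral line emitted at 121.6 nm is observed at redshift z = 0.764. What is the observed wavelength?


lam_obs = lam_emit * (1 + z) = 121.6 * (1 + 0.764) = 214.5024

214.5024 nm


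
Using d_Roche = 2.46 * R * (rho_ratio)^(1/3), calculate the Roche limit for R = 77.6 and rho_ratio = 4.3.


d_Roche = 2.46 * 77.6 * 4.3^(1/3) = 310.4223

310.4223


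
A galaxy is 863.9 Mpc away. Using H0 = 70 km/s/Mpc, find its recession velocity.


v = H0 * d = 70 * 863.9 = 60473.0

60473.0 km/s


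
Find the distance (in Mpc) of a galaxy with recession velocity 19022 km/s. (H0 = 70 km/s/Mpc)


d = v / H0 = 19022 / 70 = 271.7429

271.7429 Mpc


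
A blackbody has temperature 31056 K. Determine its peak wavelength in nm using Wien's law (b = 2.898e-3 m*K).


lam_max = b / T = 2.898e-3 / 31056 = 9.332e-08 m = 93.3153 nm

93.3153 nm


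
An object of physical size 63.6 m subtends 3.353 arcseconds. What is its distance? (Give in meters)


D = size / theta_rad, theta_rad = 3.353 * pi/(180*3600) = 1.626e-05, D = 3.912e+06

3.912e+06 m


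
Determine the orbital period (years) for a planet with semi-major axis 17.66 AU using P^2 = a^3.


P = a^(3/2) = 17.66^1.5 = 74.214

74.214 years


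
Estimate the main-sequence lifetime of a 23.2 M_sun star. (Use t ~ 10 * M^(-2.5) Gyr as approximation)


t = 10 * M^(-2.5) = 10 * 23.2^(-2.5) = 0.0039

0.0039 Gyr


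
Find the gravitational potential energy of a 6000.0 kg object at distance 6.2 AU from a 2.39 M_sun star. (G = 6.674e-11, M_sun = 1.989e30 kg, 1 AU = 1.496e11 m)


M = 2.39 * 1.989e30 kg = 4.75371e+30 kg; r = 6.2 AU * 1.496e11 m/AU = 9.2752e+11 m. U = -GM*m/r = -(6.674e-11 * 4.75371e+30 * 6000.0) / 9.2752e+11 = -2.052e+12

-2.052e+12 J


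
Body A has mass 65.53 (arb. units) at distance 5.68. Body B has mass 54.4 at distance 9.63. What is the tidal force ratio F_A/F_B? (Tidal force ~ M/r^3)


Ratio = (M1/r1^3) / (M2/r2^3) = (65.53/5.68^3) / (54.4/9.63^3) = 5.8705

5.8705


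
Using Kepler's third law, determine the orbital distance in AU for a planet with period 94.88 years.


a = P^(2/3) = 94.88^(2/3) = 20.8025

20.8025 AU


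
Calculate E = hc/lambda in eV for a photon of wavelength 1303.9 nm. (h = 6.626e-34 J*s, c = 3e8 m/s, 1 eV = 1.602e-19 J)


E = hc/lambda = 6.626e-34 * 3e8 / 1.304e-06 = 1.525e-19 J = 0.9516 eV

0.9516 eV


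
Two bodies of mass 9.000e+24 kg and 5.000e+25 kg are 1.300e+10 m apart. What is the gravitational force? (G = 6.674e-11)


F = G*m1*m2/r^2 = 6.674e-11 * 9.000e+24 * 5.000e+25 / (1.300e+10)^2 = 6.674e-11 * 4.500e+50 / 1.690e+20 = 1.777e+20

1.777e+20 N


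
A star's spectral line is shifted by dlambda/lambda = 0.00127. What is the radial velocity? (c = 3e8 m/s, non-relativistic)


v = (dlambda/lambda) * c = 0.00127 * 3e8 = 381000.0

381000.0 m/s


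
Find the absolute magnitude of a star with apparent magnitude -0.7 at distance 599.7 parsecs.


M = m - 5*log10(d) + 5 = -0.7 - 5*log10(599.7) + 5 = -9.5897

-9.5897


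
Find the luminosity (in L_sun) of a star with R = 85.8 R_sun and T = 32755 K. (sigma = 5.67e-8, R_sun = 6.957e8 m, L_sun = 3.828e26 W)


R = 85.8 * 6.957e8 m = 5.969106e+10 m. L = 4*pi*R^2*sigma*T^4 = 4*pi*(5.969106e+10)^2 * 5.67e-8 * 32755^4 = 2.922280637e+33 W. L/L_sun = 2.922280637e+33 / 3.828e26 = 7.634e+06

7.634e+06 L_sun


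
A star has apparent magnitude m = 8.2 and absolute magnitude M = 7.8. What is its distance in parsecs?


d = 10^((m - M + 5)/5) = 10^((8.2 - 7.8 + 5)/5) = 12.0226

12.0226 pc


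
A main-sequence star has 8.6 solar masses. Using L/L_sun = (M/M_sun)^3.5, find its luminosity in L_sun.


L/L_sun = (M/M_sun)^3.5 = 8.6^3.5 = 1865.2823

1865.2823 L_sun


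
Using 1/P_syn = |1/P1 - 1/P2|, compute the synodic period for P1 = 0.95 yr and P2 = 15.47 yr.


1/P_syn = |1/P1 - 1/P2| = |1/0.95 - 1/15.47| => P_syn = 1.0122

1.0122 years


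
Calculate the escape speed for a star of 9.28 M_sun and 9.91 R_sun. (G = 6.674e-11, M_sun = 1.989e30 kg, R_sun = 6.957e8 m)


M = 9.28 * 1.989e30 kg = 1.845792e+31 kg; R = 9.91 * 6.957e8 m = 6.894387e+09 m. v_esc = sqrt(2GM/R) = sqrt(2 * 6.674e-11 * 1.845792e+31 / 6.894387e+09) = 597794.1349

597794.1349 m/s


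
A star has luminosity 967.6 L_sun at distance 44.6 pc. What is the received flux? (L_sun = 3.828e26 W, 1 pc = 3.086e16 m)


F = L / (4*pi*d^2) = 3.704e+29 / (4*pi*(1.376e+18)^2) = 1.556e-08

1.556e-08 W/m^2


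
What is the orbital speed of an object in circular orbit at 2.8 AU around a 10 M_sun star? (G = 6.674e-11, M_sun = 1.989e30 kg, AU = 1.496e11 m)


v = sqrt(GM/r) = sqrt(6.674e-11 * 1.989e+31 / 4.189e+11) = 56294.4629

56294.4629 m/s


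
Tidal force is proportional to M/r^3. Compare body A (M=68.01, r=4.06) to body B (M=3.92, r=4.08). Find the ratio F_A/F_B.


Ratio = (M1/r1^3) / (M2/r2^3) = (68.01/4.06^3) / (3.92/4.08^3) = 17.6072

17.6072


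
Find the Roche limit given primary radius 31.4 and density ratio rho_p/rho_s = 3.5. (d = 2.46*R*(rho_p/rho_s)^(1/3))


d_Roche = 2.46 * 31.4 * 3.5^(1/3) = 117.2791

117.2791


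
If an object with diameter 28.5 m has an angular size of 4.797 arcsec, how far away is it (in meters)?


D = size / theta_rad, theta_rad = 4.797 * pi/(180*3600) = 2.326e-05, D = 1.225e+06

1.225e+06 m


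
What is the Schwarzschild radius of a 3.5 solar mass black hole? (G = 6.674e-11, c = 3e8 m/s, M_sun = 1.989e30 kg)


M = 3.5 * 1.989e30 kg = 6.9615e+30 kg. rs = 2GM/c^2 = 2 * 6.674e-11 * 6.9615e+30 / (3e8)^2 = 10324.678

10324.678 m


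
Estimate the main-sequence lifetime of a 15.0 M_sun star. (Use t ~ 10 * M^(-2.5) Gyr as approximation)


t = 10 * M^(-2.5) = 10 * 15.0^(-2.5) = 0.0115

0.0115 Gyr


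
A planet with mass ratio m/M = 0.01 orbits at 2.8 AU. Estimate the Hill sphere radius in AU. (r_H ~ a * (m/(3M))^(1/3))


r_H = a * (m/3M)^(1/3) = 2.8 * (0.01/3)^(1/3) = 0.4183

0.4183 AU


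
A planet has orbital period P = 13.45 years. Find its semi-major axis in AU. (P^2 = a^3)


a = P^(2/3) = 13.45^(2/3) = 5.6556

5.6556 AU


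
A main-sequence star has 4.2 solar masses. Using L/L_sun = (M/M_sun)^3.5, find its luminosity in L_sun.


L/L_sun = (M/M_sun)^3.5 = 4.2^3.5 = 151.8352

151.8352 L_sun


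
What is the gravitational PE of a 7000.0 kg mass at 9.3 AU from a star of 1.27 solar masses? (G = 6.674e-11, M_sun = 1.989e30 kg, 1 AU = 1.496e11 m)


M = 1.27 * 1.989e30 kg = 2.52603e+30 kg; r = 9.3 AU * 1.496e11 m/AU = 1.39128e+12 m. U = -GM*m/r = -(6.674e-11 * 2.52603e+30 * 7000.0) / 1.39128e+12 = -8.482e+11

-8.482e+11 J


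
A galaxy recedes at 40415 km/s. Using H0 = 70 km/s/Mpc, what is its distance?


d = v / H0 = 40415 / 70 = 577.3571

577.3571 Mpc


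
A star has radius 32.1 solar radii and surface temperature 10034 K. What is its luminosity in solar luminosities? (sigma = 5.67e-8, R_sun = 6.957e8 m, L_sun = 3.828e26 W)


R = 32.1 * 6.957e8 m = 2.233197e+10 m. L = 4*pi*R^2*sigma*T^4 = 4*pi*(2.233197e+10)^2 * 5.67e-8 * 10034^4 = 3.601997286e+30 W. L/L_sun = 3.601997286e+30 / 3.828e26 = 9409.6063

9409.6063 L_sun


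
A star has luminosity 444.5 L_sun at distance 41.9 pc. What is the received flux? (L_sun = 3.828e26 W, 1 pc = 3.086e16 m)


F = L / (4*pi*d^2) = 1.702e+29 / (4*pi*(1.293e+18)^2) = 8.099e-09

8.099e-09 W/m^2


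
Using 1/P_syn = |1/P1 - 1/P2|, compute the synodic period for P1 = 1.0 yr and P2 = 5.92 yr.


1/P_syn = |1/P1 - 1/P2| = |1/1.0 - 1/5.92| => P_syn = 1.2033

1.2033 years


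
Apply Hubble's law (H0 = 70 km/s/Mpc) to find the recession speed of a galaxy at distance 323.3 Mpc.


v = H0 * d = 70 * 323.3 = 22631.0

22631.0 km/s


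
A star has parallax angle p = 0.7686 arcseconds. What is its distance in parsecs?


d = 1/p = 1/0.7686 = 1.3011

1.3011 pc


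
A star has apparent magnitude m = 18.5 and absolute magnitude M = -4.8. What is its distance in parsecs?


d = 10^((m - M + 5)/5) = 10^((18.5 - -4.8 + 5)/5) = 457088.1896

457088.1896 pc


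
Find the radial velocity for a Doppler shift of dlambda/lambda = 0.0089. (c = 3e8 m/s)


v = (dlambda/lambda) * c = 0.0089 * 3e8 = 2.670e+06

2.670e+06 m/s


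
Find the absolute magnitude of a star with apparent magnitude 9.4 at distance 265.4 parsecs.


M = m - 5*log10(d) + 5 = 9.4 - 5*log10(265.4) + 5 = 2.2805

2.2805


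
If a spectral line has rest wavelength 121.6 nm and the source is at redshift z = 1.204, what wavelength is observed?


lam_obs = lam_emit * (1 + z) = 121.6 * (1 + 1.204) = 268.0064

268.0064 nm


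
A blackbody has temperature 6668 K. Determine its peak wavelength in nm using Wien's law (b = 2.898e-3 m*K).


lam_max = b / T = 2.898e-3 / 6668 = 4.346e-07 m = 434.6131 nm

434.6131 nm


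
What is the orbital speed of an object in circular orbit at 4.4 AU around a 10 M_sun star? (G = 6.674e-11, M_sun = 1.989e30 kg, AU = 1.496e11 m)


v = sqrt(GM/r) = sqrt(6.674e-11 * 1.989e+31 / 6.582e+11) = 44907.4461

44907.4461 m/s


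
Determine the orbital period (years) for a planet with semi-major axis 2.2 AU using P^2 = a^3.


P = a^(3/2) = 2.2^1.5 = 3.2631

3.2631 years


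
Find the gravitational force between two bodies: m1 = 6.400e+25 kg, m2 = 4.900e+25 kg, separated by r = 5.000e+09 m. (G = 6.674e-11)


F = G*m1*m2/r^2 = 6.674e-11 * 6.400e+25 * 4.900e+25 / (5.000e+09)^2 = 6.674e-11 * 3.136e+51 / 2.500e+19 = 8.372e+21

8.372e+21 N


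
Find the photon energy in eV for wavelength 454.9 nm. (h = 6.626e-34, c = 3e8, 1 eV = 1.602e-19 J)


E = hc/lambda = 6.626e-34 * 3e8 / 4.549e-07 = 4.370e-19 J = 2.7277 eV

2.7277 eV


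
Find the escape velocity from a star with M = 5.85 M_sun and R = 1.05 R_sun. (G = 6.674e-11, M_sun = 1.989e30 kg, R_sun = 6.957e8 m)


M = 5.85 * 1.989e30 kg = 1.163565e+31 kg; R = 1.05 * 6.957e8 m = 7.30485e+08 m. v_esc = sqrt(2GM/R) = sqrt(2 * 6.674e-11 * 1.163565e+31 / 7.30485e+08) = 1.458e+06

1.458e+06 m/s


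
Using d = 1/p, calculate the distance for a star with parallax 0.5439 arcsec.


d = 1/p = 1/0.5439 = 1.8386

1.8386 pc


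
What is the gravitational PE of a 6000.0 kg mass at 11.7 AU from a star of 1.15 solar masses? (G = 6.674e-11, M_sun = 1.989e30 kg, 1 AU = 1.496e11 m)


M = 1.15 * 1.989e30 kg = 2.28735e+30 kg; r = 11.7 AU * 1.496e11 m/AU = 1.75032e+12 m. U = -GM*m/r = -(6.674e-11 * 2.28735e+30 * 6000.0) / 1.75032e+12 = -5.233e+11

-5.233e+11 J


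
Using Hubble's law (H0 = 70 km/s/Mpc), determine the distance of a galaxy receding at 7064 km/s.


d = v / H0 = 7064 / 70 = 100.9143

100.9143 Mpc


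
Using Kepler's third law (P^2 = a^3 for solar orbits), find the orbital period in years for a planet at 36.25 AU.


P = a^(3/2) = 36.25^1.5 = 218.2539

218.2539 years


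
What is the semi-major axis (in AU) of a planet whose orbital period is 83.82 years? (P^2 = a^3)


a = P^(2/3) = 83.82^(2/3) = 19.1528

19.1528 AU


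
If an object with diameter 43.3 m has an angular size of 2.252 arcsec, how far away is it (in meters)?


D = size / theta_rad, theta_rad = 2.252 * pi/(180*3600) = 1.092e-05, D = 3.966e+06

3.966e+06 m


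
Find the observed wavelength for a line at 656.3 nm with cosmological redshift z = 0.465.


lam_obs = lam_emit * (1 + z) = 656.3 * (1 + 0.465) = 961.4795

961.4795 nm


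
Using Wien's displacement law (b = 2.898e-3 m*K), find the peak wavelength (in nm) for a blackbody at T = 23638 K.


lam_max = b / T = 2.898e-3 / 23638 = 1.226e-07 m = 122.5992 nm

122.5992 nm


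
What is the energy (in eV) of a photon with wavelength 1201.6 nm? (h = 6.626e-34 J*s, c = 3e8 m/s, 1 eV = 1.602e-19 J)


E = hc/lambda = 6.626e-34 * 3e8 / 1.202e-06 = 1.654e-19 J = 1.0326 eV

1.0326 eV


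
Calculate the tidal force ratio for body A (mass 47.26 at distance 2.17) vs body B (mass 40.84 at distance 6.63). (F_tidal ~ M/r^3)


Ratio = (M1/r1^3) / (M2/r2^3) = (47.26/2.17^3) / (40.84/6.63^3) = 33.0042

33.0042


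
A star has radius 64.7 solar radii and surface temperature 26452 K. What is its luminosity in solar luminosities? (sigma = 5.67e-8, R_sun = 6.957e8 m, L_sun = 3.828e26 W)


R = 64.7 * 6.957e8 m = 4.501179e+10 m. L = 4*pi*R^2*sigma*T^4 = 4*pi*(4.501179e+10)^2 * 5.67e-8 * 26452^4 = 7.067723438e+32 W. L/L_sun = 7.067723438e+32 / 3.828e26 = 1.846e+06

1.846e+06 L_sun


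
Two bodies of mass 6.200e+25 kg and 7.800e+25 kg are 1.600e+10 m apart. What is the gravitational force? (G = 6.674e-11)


F = G*m1*m2/r^2 = 6.674e-11 * 6.200e+25 * 7.800e+25 / (1.600e+10)^2 = 6.674e-11 * 4.836e+51 / 2.560e+20 = 1.261e+21

1.261e+21 N


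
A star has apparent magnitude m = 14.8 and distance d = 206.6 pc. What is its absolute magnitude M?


M = m - 5*log10(d) + 5 = 14.8 - 5*log10(206.6) + 5 = 8.2243

8.2243


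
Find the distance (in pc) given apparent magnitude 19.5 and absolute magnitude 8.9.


d = 10^((m - M + 5)/5) = 10^((19.5 - 8.9 + 5)/5) = 1318.2567

1318.2567 pc


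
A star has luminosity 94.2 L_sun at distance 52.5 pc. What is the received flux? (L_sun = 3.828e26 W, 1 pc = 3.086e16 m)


F = L / (4*pi*d^2) = 3.606e+28 / (4*pi*(1.620e+18)^2) = 1.093e-09

1.093e-09 W/m^2


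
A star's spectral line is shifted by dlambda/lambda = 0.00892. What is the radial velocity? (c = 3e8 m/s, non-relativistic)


v = (dlambda/lambda) * c = 0.00892 * 3e8 = 2.676e+06

2.676e+06 m/s


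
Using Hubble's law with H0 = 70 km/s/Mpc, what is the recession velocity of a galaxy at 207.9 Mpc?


v = H0 * d = 70 * 207.9 = 14553.0

14553.0 km/s


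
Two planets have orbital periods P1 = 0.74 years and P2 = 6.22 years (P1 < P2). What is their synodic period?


1/P_syn = |1/P1 - 1/P2| = |1/0.74 - 1/6.22| => P_syn = 0.8399

0.8399 years


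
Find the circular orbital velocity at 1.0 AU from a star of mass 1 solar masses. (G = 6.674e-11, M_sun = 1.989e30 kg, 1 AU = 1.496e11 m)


v = sqrt(GM/r) = sqrt(6.674e-11 * 1.989e+30 / 1.496e+11) = 29788.2298

29788.2298 m/s


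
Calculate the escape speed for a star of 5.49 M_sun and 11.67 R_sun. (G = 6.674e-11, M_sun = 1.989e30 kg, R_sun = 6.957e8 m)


M = 5.49 * 1.989e30 kg = 1.091961e+31 kg; R = 11.67 * 6.957e8 m = 8.118819e+09 m. v_esc = sqrt(2GM/R) = sqrt(2 * 6.674e-11 * 1.091961e+31 / 8.118819e+09) = 423706.604

423706.604 m/s


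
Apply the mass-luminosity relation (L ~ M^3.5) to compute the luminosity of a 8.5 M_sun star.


L/L_sun = (M/M_sun)^3.5 = 8.5^3.5 = 1790.4667

1790.4667 L_sun


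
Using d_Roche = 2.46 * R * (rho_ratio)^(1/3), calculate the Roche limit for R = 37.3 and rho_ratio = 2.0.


d_Roche = 2.46 * 37.3 * 2.0^(1/3) = 115.6078

115.6078


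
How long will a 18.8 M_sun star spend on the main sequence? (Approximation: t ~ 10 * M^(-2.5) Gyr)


t = 10 * M^(-2.5) = 10 * 18.8^(-2.5) = 0.0065

0.0065 Gyr


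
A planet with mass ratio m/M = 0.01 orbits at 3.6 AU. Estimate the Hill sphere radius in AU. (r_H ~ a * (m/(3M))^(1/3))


r_H = a * (m/3M)^(1/3) = 3.6 * (0.01/3)^(1/3) = 0.5378

0.5378 AU


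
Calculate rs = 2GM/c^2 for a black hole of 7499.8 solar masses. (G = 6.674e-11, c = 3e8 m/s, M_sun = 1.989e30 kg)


M = 7499.8 * 1.989e30 kg = 1.49171022e+34 kg. rs = 2GM/c^2 = 2 * 6.674e-11 * 1.49171022e+34 / (3e8)^2 = 2.212e+07

2.212e+07 m


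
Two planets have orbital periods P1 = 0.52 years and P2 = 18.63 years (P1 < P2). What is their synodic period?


1/P_syn = |1/P1 - 1/P2| = |1/0.52 - 1/18.63| => P_syn = 0.5349

0.5349 years


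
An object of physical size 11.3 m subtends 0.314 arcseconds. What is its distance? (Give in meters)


D = size / theta_rad, theta_rad = 0.314 * pi/(180*3600) = 1.522e-06, D = 7.423e+06

7.423e+06 m


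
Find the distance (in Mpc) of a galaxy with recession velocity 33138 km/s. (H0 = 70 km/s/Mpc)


d = v / H0 = 33138 / 70 = 473.4

473.4 Mpc


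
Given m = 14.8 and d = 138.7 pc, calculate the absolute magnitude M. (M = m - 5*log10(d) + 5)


M = m - 5*log10(d) + 5 = 14.8 - 5*log10(138.7) + 5 = 9.0896

9.0896


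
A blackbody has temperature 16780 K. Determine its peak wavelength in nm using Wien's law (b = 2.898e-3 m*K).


lam_max = b / T = 2.898e-3 / 16780 = 1.727e-07 m = 172.7056 nm

172.7056 nm


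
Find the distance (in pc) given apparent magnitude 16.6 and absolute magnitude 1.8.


d = 10^((m - M + 5)/5) = 10^((16.6 - 1.8 + 5)/5) = 9120.1084

9120.1084 pc


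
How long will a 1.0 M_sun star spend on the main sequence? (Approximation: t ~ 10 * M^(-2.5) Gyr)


t = 10 * M^(-2.5) = 10 * 1.0^(-2.5) = 10.0

10.0 Gyr


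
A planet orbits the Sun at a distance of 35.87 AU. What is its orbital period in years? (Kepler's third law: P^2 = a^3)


P = a^(3/2) = 35.87^1.5 = 214.8311

214.8311 years


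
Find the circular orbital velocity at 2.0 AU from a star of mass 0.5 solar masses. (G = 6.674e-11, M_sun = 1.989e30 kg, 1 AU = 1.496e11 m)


v = sqrt(GM/r) = sqrt(6.674e-11 * 9.945e+29 / 2.992e+11) = 14894.1149

14894.1149 m/s


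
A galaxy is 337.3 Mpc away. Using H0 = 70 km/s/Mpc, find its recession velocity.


v = H0 * d = 70 * 337.3 = 23611.0

23611.0 km/s


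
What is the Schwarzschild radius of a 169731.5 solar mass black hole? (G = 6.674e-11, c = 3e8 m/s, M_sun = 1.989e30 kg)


M = 169731.5 * 1.989e30 kg = 3.375959535e+35 kg. rs = 2GM/c^2 = 2 * 6.674e-11 * 3.375959535e+35 / (3e8)^2 = 5.007e+08

5.007e+08 m


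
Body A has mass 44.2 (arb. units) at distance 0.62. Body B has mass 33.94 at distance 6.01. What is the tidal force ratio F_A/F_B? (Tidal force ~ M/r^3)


Ratio = (M1/r1^3) / (M2/r2^3) = (44.2/0.62^3) / (33.94/6.01^3) = 1186.2023

1186.2023


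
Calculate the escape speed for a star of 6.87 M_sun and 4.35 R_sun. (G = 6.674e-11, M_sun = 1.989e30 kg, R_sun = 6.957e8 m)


M = 6.87 * 1.989e30 kg = 1.366443e+31 kg; R = 4.35 * 6.957e8 m = 3.026295e+09 m. v_esc = sqrt(2GM/R) = sqrt(2 * 6.674e-11 * 1.366443e+31 / 3.026295e+09) = 776333.3246

776333.3246 m/s


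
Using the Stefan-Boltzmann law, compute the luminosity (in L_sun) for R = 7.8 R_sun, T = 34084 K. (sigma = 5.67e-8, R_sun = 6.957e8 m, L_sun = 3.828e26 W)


R = 7.8 * 6.957e8 m = 5.42646e+09 m. L = 4*pi*R^2*sigma*T^4 = 4*pi*(5.42646e+09)^2 * 5.67e-8 * 34084^4 = 2.831576906e+31 W. L/L_sun = 2.831576906e+31 / 3.828e26 = 73970.1386

73970.1386 L_sun


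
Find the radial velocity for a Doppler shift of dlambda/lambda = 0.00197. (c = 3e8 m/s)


v = (dlambda/lambda) * c = 0.00197 * 3e8 = 591000.0

591000.0 m/s


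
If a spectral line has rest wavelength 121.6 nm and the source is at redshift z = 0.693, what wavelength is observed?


lam_obs = lam_emit * (1 + z) = 121.6 * (1 + 0.693) = 205.8688

205.8688 nm


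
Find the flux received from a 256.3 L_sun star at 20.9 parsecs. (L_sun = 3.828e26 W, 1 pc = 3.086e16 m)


F = L / (4*pi*d^2) = 9.811e+28 / (4*pi*(6.450e+17)^2) = 1.877e-08

1.877e-08 W/m^2


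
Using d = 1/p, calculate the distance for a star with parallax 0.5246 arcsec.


d = 1/p = 1/0.5246 = 1.9062

1.9062 pc


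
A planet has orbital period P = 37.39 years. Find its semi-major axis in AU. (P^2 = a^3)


a = P^(2/3) = 37.39^(2/3) = 11.1816

11.1816 AU


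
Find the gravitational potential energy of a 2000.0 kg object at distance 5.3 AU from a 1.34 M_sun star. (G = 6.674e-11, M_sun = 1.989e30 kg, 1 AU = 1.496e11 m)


M = 1.34 * 1.989e30 kg = 2.66526e+30 kg; r = 5.3 AU * 1.496e11 m/AU = 7.9288e+11 m. U = -GM*m/r = -(6.674e-11 * 2.66526e+30 * 2000.0) / 7.9288e+11 = -4.487e+11

-4.487e+11 J


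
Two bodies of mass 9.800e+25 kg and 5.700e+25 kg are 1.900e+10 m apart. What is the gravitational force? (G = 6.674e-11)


F = G*m1*m2/r^2 = 6.674e-11 * 9.800e+25 * 5.700e+25 / (1.900e+10)^2 = 6.674e-11 * 5.586e+51 / 3.610e+20 = 1.033e+21

1.033e+21 N


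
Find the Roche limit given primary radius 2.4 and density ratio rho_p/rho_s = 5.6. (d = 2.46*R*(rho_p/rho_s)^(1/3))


d_Roche = 2.46 * 2.4 * 5.6^(1/3) = 10.4844

10.4844


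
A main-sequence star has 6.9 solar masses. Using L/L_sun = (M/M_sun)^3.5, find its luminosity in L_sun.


L/L_sun = (M/M_sun)^3.5 = 6.9^3.5 = 862.9225

862.9225 L_sun


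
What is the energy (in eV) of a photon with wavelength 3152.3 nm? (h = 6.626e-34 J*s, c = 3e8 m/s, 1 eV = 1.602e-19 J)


E = hc/lambda = 6.626e-34 * 3e8 / 3.152e-06 = 6.306e-20 J = 0.3936 eV

0.3936 eV


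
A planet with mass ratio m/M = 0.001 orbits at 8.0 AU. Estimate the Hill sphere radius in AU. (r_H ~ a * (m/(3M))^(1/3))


r_H = a * (m/3M)^(1/3) = 8.0 * (0.001/3)^(1/3) = 0.5547

0.5547 AU


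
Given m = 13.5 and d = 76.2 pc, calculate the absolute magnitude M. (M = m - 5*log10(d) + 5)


M = m - 5*log10(d) + 5 = 13.5 - 5*log10(76.2) + 5 = 9.0902

9.0902


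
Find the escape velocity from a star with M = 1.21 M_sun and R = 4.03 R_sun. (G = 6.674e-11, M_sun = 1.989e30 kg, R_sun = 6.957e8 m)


M = 1.21 * 1.989e30 kg = 2.40669e+30 kg; R = 4.03 * 6.957e8 m = 2.803671e+09 m. v_esc = sqrt(2GM/R) = sqrt(2 * 6.674e-11 * 2.40669e+30 / 2.803671e+09) = 338496.8651

338496.8651 m/s


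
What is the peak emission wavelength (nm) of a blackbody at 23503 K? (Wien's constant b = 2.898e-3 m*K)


lam_max = b / T = 2.898e-3 / 23503 = 1.233e-07 m = 123.3034 nm

123.3034 nm


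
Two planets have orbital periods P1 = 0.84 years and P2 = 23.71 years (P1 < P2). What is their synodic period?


1/P_syn = |1/P1 - 1/P2| = |1/0.84 - 1/23.71| => P_syn = 0.8709

0.8709 years


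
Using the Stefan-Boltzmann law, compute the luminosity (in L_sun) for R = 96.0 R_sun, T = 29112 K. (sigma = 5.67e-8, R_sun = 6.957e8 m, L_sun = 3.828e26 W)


R = 96.0 * 6.957e8 m = 6.67872e+10 m. L = 4*pi*R^2*sigma*T^4 = 4*pi*(6.67872e+10)^2 * 5.67e-8 * 29112^4 = 2.282798434e+33 W. L/L_sun = 2.282798434e+33 / 3.828e26 = 5.963e+06

5.963e+06 L_sun


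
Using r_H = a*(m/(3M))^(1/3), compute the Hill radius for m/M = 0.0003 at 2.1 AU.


r_H = a * (m/3M)^(1/3) = 2.1 * (0.0003/3)^(1/3) = 0.0975

0.0975 AU


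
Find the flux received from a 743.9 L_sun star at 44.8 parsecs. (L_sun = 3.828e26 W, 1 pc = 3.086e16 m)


F = L / (4*pi*d^2) = 2.848e+29 / (4*pi*(1.383e+18)^2) = 1.186e-08

1.186e-08 W/m^2


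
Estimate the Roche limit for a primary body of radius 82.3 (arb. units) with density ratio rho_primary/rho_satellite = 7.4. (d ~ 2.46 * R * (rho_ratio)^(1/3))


d_Roche = 2.46 * 82.3 * 7.4^(1/3) = 394.5289

394.5289


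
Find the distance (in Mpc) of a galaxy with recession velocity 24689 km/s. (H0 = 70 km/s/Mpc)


d = v / H0 = 24689 / 70 = 352.7

352.7 Mpc


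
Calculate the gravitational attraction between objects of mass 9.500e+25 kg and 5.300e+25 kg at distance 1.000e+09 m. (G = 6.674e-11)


F = G*m1*m2/r^2 = 6.674e-11 * 9.500e+25 * 5.300e+25 / (1.000e+09)^2 = 6.674e-11 * 5.035e+51 / 1.000e+18 = 3.360e+23

3.360e+23 N


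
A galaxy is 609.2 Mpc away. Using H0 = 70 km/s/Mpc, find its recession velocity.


v = H0 * d = 70 * 609.2 = 42644.0

42644.0 km/s


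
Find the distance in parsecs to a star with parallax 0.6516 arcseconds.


d = 1/p = 1/0.6516 = 1.5347

1.5347 pc


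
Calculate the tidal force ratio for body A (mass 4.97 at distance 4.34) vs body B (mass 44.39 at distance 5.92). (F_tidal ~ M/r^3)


Ratio = (M1/r1^3) / (M2/r2^3) = (4.97/4.34^3) / (44.39/5.92^3) = 0.2842

0.2842


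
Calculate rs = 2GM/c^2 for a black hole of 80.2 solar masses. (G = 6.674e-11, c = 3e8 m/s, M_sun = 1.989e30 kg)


M = 80.2 * 1.989e30 kg = 1.595178e+32 kg. rs = 2GM/c^2 = 2 * 6.674e-11 * 1.595178e+32 / (3e8)^2 = 236582.6216

236582.6216 m


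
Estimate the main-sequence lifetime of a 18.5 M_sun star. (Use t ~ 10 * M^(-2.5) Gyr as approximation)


t = 10 * M^(-2.5) = 10 * 18.5^(-2.5) = 0.0068

0.0068 Gyr


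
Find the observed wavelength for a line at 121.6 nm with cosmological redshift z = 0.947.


lam_obs = lam_emit * (1 + z) = 121.6 * (1 + 0.947) = 236.7552

236.7552 nm


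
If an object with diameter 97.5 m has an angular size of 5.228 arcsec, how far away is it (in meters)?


D = size / theta_rad, theta_rad = 5.228 * pi/(180*3600) = 2.535e-05, D = 3.847e+06

3.847e+06 m


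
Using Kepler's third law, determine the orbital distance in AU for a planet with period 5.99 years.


a = P^(2/3) = 5.99^(2/3) = 3.2983

3.2983 AU


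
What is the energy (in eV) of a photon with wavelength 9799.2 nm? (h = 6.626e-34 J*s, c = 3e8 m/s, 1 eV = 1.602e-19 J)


E = hc/lambda = 6.626e-34 * 3e8 / 9.799e-06 = 2.029e-20 J = 0.1266 eV

0.1266 eV


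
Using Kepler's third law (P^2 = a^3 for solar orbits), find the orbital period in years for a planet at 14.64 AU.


P = a^(3/2) = 14.64^1.5 = 56.0159

56.0159 years


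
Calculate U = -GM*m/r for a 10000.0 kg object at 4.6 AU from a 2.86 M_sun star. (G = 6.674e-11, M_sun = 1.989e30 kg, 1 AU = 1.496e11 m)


M = 2.86 * 1.989e30 kg = 5.68854e+30 kg; r = 4.6 AU * 1.496e11 m/AU = 6.8816e+11 m. U = -GM*m/r = -(6.674e-11 * 5.68854e+30 * 10000.0) / 6.8816e+11 = -5.517e+12

-5.517e+12 J


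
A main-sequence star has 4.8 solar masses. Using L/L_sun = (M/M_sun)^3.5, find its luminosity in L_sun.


L/L_sun = (M/M_sun)^3.5 = 4.8^3.5 = 242.2949

242.2949 L_sun


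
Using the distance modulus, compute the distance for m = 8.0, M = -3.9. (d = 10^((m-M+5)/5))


d = 10^((m - M + 5)/5) = 10^((8.0 - -3.9 + 5)/5) = 2398.8329

2398.8329 pc


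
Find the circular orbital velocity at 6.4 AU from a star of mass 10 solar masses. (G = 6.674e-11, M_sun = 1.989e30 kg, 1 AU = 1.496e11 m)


v = sqrt(GM/r) = sqrt(6.674e-11 * 1.989e+31 / 9.574e+11) = 37235.2873

37235.2873 m/s


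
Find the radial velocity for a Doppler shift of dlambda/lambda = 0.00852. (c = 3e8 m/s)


v = (dlambda/lambda) * c = 0.00852 * 3e8 = 2.556e+06

2.556e+06 m/s


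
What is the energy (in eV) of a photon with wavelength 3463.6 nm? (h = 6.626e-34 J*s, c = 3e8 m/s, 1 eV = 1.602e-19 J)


E = hc/lambda = 6.626e-34 * 3e8 / 3.464e-06 = 5.739e-20 J = 0.3582 eV

0.3582 eV


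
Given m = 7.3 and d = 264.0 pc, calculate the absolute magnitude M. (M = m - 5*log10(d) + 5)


M = m - 5*log10(d) + 5 = 7.3 - 5*log10(264.0) + 5 = 0.192

0.192


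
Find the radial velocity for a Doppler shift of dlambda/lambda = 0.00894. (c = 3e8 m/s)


v = (dlambda/lambda) * c = 0.00894 * 3e8 = 2.682e+06

2.682e+06 m/s


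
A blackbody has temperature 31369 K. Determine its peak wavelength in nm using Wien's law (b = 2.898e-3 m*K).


lam_max = b / T = 2.898e-3 / 31369 = 9.238e-08 m = 92.3842 nm

92.3842 nm


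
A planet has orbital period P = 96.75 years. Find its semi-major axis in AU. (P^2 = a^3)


a = P^(2/3) = 96.75^(2/3) = 21.075

21.075 AU


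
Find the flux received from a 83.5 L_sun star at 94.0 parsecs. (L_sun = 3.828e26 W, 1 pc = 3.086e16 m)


F = L / (4*pi*d^2) = 3.196e+28 / (4*pi*(2.901e+18)^2) = 3.023e-10

3.023e-10 W/m^2


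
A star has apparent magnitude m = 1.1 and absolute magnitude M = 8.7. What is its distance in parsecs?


d = 10^((m - M + 5)/5) = 10^((1.1 - 8.7 + 5)/5) = 0.302

0.302 pc


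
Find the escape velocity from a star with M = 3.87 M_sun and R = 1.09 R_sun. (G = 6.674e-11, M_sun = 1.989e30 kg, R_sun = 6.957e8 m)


M = 3.87 * 1.989e30 kg = 7.69743e+30 kg; R = 1.09 * 6.957e8 m = 7.58313e+08 m. v_esc = sqrt(2GM/R) = sqrt(2 * 6.674e-11 * 7.69743e+30 / 7.58313e+08) = 1.164e+06

1.164e+06 m/s


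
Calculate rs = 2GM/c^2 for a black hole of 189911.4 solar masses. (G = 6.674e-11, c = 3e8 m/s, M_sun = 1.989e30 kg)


M = 189911.4 * 1.989e30 kg = 3.777337746e+35 kg. rs = 2GM/c^2 = 2 * 6.674e-11 * 3.777337746e+35 / (3e8)^2 = 5.602e+08

5.602e+08 m


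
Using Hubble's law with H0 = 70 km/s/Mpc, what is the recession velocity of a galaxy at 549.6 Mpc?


v = H0 * d = 70 * 549.6 = 38472.0

38472.0 km/s


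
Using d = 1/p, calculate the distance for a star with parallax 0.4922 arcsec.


d = 1/p = 1/0.4922 = 2.0317

2.0317 pc


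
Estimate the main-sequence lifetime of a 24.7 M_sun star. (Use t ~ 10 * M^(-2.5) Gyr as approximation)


t = 10 * M^(-2.5) = 10 * 24.7^(-2.5) = 0.0033

0.0033 Gyr


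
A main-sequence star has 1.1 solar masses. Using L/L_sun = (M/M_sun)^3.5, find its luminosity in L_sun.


L/L_sun = (M/M_sun)^3.5 = 1.1^3.5 = 1.396

1.396 L_sun


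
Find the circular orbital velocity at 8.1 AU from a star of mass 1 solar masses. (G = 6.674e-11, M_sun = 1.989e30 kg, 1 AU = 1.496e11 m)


v = sqrt(GM/r) = sqrt(6.674e-11 * 1.989e+30 / 1.212e+12) = 10466.5171

10466.5171 m/s


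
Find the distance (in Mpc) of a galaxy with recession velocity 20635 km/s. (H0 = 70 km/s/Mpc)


d = v / H0 = 20635 / 70 = 294.7857

294.7857 Mpc


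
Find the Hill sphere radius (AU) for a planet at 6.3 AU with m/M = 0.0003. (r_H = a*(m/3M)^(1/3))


r_H = a * (m/3M)^(1/3) = 6.3 * (0.0003/3)^(1/3) = 0.2924

0.2924 AU


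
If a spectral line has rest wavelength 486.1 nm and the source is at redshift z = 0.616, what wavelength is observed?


lam_obs = lam_emit * (1 + z) = 486.1 * (1 + 0.616) = 785.5376

785.5376 nm


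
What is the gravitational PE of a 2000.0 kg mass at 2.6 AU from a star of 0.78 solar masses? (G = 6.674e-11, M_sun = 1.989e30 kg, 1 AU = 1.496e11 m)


M = 0.78 * 1.989e30 kg = 1.55142e+30 kg; r = 2.6 AU * 1.496e11 m/AU = 3.8896e+11 m. U = -GM*m/r = -(6.674e-11 * 1.55142e+30 * 2000.0) / 3.8896e+11 = -5.324e+11

-5.324e+11 J


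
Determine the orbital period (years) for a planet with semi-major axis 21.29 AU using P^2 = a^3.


P = a^(3/2) = 21.29^1.5 = 98.2344

98.2344 years


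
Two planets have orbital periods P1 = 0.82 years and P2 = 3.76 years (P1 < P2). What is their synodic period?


1/P_syn = |1/P1 - 1/P2| = |1/0.82 - 1/3.76| => P_syn = 1.0487

1.0487 years


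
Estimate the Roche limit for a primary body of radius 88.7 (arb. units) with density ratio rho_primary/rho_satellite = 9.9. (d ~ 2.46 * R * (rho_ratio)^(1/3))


d_Roche = 2.46 * 88.7 * 9.9^(1/3) = 468.5297

468.5297


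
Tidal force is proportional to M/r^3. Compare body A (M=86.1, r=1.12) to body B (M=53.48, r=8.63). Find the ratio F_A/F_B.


Ratio = (M1/r1^3) / (M2/r2^3) = (86.1/1.12^3) / (53.48/8.63^3) = 736.5294

736.5294


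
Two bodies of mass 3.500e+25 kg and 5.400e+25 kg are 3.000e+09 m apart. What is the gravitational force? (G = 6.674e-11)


F = G*m1*m2/r^2 = 6.674e-11 * 3.500e+25 * 5.400e+25 / (3.000e+09)^2 = 6.674e-11 * 1.890e+51 / 9.000e+18 = 1.402e+22

1.402e+22 N
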